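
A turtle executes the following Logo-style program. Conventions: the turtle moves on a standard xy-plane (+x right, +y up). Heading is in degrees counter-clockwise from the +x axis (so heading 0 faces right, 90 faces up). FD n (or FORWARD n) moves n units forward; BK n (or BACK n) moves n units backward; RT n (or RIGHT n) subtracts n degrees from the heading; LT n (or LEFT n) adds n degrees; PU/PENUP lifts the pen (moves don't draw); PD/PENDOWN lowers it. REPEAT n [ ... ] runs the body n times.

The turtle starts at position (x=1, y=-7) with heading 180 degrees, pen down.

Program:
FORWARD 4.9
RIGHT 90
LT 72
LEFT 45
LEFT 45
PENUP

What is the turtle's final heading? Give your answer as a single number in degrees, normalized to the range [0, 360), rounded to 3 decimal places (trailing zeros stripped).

Answer: 252

Derivation:
Executing turtle program step by step:
Start: pos=(1,-7), heading=180, pen down
FD 4.9: (1,-7) -> (-3.9,-7) [heading=180, draw]
RT 90: heading 180 -> 90
LT 72: heading 90 -> 162
LT 45: heading 162 -> 207
LT 45: heading 207 -> 252
PU: pen up
Final: pos=(-3.9,-7), heading=252, 1 segment(s) drawn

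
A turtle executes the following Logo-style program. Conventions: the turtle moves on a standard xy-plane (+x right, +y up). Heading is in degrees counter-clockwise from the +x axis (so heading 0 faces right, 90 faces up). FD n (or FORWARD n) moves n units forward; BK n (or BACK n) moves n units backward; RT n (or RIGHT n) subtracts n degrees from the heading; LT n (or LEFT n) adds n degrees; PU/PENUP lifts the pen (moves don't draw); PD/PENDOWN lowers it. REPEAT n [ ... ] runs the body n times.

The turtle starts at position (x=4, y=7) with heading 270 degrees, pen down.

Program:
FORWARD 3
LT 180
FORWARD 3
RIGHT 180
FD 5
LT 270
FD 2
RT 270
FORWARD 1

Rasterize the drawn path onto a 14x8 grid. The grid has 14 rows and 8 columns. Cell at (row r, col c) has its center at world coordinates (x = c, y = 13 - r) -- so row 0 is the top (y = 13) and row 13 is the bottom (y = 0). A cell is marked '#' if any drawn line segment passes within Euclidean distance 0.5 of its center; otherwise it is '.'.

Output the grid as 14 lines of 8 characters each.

Answer: ........
........
........
........
........
........
....#...
....#...
....#...
....#...
....#...
..###...
..#.....
........

Derivation:
Segment 0: (4,7) -> (4,4)
Segment 1: (4,4) -> (4,7)
Segment 2: (4,7) -> (4,2)
Segment 3: (4,2) -> (2,2)
Segment 4: (2,2) -> (2,1)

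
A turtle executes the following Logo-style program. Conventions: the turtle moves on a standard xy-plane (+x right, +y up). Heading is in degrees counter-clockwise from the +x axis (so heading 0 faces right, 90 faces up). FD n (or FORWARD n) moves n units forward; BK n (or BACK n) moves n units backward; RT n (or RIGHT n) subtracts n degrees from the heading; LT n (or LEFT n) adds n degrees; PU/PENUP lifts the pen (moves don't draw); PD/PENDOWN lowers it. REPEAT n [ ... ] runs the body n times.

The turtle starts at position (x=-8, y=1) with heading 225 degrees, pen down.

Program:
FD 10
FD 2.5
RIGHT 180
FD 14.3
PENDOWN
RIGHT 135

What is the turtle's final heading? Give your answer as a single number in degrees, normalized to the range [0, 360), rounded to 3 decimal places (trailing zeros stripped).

Executing turtle program step by step:
Start: pos=(-8,1), heading=225, pen down
FD 10: (-8,1) -> (-15.071,-6.071) [heading=225, draw]
FD 2.5: (-15.071,-6.071) -> (-16.839,-7.839) [heading=225, draw]
RT 180: heading 225 -> 45
FD 14.3: (-16.839,-7.839) -> (-6.727,2.273) [heading=45, draw]
PD: pen down
RT 135: heading 45 -> 270
Final: pos=(-6.727,2.273), heading=270, 3 segment(s) drawn

Answer: 270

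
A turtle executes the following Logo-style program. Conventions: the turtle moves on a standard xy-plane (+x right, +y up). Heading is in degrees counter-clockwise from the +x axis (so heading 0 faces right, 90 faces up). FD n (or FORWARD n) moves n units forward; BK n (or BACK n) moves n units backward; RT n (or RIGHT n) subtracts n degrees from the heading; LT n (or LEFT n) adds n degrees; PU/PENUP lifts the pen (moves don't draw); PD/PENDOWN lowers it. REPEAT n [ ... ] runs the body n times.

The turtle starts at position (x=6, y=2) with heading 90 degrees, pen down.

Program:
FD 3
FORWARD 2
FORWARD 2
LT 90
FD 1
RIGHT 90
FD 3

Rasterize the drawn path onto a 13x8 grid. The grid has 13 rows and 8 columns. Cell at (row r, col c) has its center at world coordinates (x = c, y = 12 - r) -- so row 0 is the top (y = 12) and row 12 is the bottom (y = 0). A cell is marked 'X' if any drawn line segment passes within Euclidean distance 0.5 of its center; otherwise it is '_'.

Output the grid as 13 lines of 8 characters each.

Answer: _____X__
_____X__
_____X__
_____XX_
______X_
______X_
______X_
______X_
______X_
______X_
______X_
________
________

Derivation:
Segment 0: (6,2) -> (6,5)
Segment 1: (6,5) -> (6,7)
Segment 2: (6,7) -> (6,9)
Segment 3: (6,9) -> (5,9)
Segment 4: (5,9) -> (5,12)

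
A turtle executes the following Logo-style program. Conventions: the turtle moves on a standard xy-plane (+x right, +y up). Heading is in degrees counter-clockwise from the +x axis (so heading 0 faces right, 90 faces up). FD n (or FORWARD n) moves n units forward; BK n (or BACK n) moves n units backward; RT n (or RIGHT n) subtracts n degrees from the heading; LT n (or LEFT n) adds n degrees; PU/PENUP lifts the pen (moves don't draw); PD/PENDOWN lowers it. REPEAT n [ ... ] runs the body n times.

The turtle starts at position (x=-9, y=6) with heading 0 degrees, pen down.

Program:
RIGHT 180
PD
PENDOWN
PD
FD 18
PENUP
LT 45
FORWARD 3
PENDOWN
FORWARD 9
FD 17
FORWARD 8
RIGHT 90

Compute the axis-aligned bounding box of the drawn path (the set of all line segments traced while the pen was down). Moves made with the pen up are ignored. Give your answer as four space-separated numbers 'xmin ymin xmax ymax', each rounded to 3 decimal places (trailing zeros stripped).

Answer: -53.163 -20.163 -9 6

Derivation:
Executing turtle program step by step:
Start: pos=(-9,6), heading=0, pen down
RT 180: heading 0 -> 180
PD: pen down
PD: pen down
PD: pen down
FD 18: (-9,6) -> (-27,6) [heading=180, draw]
PU: pen up
LT 45: heading 180 -> 225
FD 3: (-27,6) -> (-29.121,3.879) [heading=225, move]
PD: pen down
FD 9: (-29.121,3.879) -> (-35.485,-2.485) [heading=225, draw]
FD 17: (-35.485,-2.485) -> (-47.506,-14.506) [heading=225, draw]
FD 8: (-47.506,-14.506) -> (-53.163,-20.163) [heading=225, draw]
RT 90: heading 225 -> 135
Final: pos=(-53.163,-20.163), heading=135, 4 segment(s) drawn

Segment endpoints: x in {-53.163, -47.506, -35.485, -29.121, -27, -9}, y in {-20.163, -14.506, -2.485, 3.879, 6, 6}
xmin=-53.163, ymin=-20.163, xmax=-9, ymax=6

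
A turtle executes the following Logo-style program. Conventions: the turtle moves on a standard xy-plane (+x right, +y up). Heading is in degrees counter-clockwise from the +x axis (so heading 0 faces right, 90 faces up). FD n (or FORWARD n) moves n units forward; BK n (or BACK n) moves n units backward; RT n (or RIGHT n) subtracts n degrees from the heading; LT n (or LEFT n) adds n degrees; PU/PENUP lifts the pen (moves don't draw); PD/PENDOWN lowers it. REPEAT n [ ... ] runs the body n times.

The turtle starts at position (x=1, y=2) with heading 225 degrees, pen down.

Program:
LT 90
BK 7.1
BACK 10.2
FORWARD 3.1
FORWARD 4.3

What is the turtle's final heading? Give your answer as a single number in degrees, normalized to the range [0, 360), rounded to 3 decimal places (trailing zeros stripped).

Answer: 315

Derivation:
Executing turtle program step by step:
Start: pos=(1,2), heading=225, pen down
LT 90: heading 225 -> 315
BK 7.1: (1,2) -> (-4.02,7.02) [heading=315, draw]
BK 10.2: (-4.02,7.02) -> (-11.233,14.233) [heading=315, draw]
FD 3.1: (-11.233,14.233) -> (-9.041,12.041) [heading=315, draw]
FD 4.3: (-9.041,12.041) -> (-6,9) [heading=315, draw]
Final: pos=(-6,9), heading=315, 4 segment(s) drawn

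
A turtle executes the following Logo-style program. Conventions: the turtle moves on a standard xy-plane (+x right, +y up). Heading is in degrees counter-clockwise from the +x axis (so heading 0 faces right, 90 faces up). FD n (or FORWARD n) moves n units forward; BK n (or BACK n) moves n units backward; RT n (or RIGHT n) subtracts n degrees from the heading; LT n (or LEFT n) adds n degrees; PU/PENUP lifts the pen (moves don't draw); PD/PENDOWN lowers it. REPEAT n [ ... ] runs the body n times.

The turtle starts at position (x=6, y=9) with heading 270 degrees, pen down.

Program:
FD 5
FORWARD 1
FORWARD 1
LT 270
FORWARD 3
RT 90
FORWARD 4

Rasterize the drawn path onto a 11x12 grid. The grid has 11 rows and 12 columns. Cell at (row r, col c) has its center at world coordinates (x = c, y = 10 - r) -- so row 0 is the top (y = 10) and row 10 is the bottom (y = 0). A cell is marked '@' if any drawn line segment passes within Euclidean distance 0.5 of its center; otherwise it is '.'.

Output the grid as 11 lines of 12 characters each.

Answer: ............
......@.....
......@.....
......@.....
...@..@.....
...@..@.....
...@..@.....
...@..@.....
...@@@@.....
............
............

Derivation:
Segment 0: (6,9) -> (6,4)
Segment 1: (6,4) -> (6,3)
Segment 2: (6,3) -> (6,2)
Segment 3: (6,2) -> (3,2)
Segment 4: (3,2) -> (3,6)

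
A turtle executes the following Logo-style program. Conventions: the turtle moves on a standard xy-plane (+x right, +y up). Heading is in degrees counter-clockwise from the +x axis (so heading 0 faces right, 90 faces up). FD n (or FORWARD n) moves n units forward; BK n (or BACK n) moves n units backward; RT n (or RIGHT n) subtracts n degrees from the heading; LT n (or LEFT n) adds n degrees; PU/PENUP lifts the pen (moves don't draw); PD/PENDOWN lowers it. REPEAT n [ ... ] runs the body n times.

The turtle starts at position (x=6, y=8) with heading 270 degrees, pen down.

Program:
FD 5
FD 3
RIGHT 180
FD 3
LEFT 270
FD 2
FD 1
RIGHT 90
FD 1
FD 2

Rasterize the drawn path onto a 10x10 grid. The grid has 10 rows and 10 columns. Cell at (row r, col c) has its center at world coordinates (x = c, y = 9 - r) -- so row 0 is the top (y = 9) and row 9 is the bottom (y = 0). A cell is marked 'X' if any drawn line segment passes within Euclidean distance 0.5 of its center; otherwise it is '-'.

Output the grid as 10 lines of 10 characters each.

Segment 0: (6,8) -> (6,3)
Segment 1: (6,3) -> (6,0)
Segment 2: (6,0) -> (6,3)
Segment 3: (6,3) -> (8,3)
Segment 4: (8,3) -> (9,3)
Segment 5: (9,3) -> (9,2)
Segment 6: (9,2) -> (9,-0)

Answer: ----------
------X---
------X---
------X---
------X---
------X---
------XXXX
------X--X
------X--X
------X--X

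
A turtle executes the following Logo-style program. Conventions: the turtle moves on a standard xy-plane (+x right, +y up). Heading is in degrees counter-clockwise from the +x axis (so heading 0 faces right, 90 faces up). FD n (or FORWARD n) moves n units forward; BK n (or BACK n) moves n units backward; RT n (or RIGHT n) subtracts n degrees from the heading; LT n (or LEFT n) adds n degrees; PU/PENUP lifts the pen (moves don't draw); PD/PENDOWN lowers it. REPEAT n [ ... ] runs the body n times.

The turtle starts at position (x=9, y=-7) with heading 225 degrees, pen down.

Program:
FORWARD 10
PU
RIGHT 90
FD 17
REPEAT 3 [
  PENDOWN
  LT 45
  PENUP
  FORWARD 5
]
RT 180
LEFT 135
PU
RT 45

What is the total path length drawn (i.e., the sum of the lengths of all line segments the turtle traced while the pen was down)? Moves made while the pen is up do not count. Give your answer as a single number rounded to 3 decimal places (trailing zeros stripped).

Executing turtle program step by step:
Start: pos=(9,-7), heading=225, pen down
FD 10: (9,-7) -> (1.929,-14.071) [heading=225, draw]
PU: pen up
RT 90: heading 225 -> 135
FD 17: (1.929,-14.071) -> (-10.092,-2.05) [heading=135, move]
REPEAT 3 [
  -- iteration 1/3 --
  PD: pen down
  LT 45: heading 135 -> 180
  PU: pen up
  FD 5: (-10.092,-2.05) -> (-15.092,-2.05) [heading=180, move]
  -- iteration 2/3 --
  PD: pen down
  LT 45: heading 180 -> 225
  PU: pen up
  FD 5: (-15.092,-2.05) -> (-18.627,-5.586) [heading=225, move]
  -- iteration 3/3 --
  PD: pen down
  LT 45: heading 225 -> 270
  PU: pen up
  FD 5: (-18.627,-5.586) -> (-18.627,-10.586) [heading=270, move]
]
RT 180: heading 270 -> 90
LT 135: heading 90 -> 225
PU: pen up
RT 45: heading 225 -> 180
Final: pos=(-18.627,-10.586), heading=180, 1 segment(s) drawn

Segment lengths:
  seg 1: (9,-7) -> (1.929,-14.071), length = 10
Total = 10

Answer: 10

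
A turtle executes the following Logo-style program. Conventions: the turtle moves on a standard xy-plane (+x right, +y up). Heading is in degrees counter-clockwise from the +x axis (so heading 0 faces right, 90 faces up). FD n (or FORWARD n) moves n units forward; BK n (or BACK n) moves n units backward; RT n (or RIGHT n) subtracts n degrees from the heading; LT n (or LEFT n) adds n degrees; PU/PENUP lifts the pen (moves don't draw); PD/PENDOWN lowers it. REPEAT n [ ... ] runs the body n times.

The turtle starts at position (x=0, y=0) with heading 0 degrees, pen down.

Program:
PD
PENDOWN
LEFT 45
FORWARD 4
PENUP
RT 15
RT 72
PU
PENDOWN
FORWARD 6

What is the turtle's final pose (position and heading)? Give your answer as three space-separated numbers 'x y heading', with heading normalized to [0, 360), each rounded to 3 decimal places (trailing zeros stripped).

Executing turtle program step by step:
Start: pos=(0,0), heading=0, pen down
PD: pen down
PD: pen down
LT 45: heading 0 -> 45
FD 4: (0,0) -> (2.828,2.828) [heading=45, draw]
PU: pen up
RT 15: heading 45 -> 30
RT 72: heading 30 -> 318
PU: pen up
PD: pen down
FD 6: (2.828,2.828) -> (7.287,-1.186) [heading=318, draw]
Final: pos=(7.287,-1.186), heading=318, 2 segment(s) drawn

Answer: 7.287 -1.186 318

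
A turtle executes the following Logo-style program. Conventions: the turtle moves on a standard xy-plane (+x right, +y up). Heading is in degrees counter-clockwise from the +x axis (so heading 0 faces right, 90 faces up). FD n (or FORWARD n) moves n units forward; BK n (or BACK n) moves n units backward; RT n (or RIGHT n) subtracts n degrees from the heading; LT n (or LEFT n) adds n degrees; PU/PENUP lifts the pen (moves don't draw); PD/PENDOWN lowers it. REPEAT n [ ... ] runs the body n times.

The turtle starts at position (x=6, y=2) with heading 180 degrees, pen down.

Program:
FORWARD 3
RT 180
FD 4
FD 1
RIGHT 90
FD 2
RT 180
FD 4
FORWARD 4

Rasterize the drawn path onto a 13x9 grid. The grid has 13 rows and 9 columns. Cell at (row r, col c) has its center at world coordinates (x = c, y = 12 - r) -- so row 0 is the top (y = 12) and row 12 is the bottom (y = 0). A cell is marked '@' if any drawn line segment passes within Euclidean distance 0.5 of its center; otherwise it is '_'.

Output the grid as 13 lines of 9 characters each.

Segment 0: (6,2) -> (3,2)
Segment 1: (3,2) -> (7,2)
Segment 2: (7,2) -> (8,2)
Segment 3: (8,2) -> (8,0)
Segment 4: (8,0) -> (8,4)
Segment 5: (8,4) -> (8,8)

Answer: _________
_________
_________
_________
________@
________@
________@
________@
________@
________@
___@@@@@@
________@
________@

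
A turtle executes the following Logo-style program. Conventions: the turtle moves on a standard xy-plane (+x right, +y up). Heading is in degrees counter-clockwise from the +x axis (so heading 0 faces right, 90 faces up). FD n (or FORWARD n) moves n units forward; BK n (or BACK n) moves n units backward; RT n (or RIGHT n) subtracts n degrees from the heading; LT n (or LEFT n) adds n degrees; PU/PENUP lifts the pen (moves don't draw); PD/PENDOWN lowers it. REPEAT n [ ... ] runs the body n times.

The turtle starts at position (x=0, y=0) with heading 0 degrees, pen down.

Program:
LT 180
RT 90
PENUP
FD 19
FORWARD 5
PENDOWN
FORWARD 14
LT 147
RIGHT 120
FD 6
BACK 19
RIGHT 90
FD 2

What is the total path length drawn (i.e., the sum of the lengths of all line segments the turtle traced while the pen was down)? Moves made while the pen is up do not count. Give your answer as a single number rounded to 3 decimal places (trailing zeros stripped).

Executing turtle program step by step:
Start: pos=(0,0), heading=0, pen down
LT 180: heading 0 -> 180
RT 90: heading 180 -> 90
PU: pen up
FD 19: (0,0) -> (0,19) [heading=90, move]
FD 5: (0,19) -> (0,24) [heading=90, move]
PD: pen down
FD 14: (0,24) -> (0,38) [heading=90, draw]
LT 147: heading 90 -> 237
RT 120: heading 237 -> 117
FD 6: (0,38) -> (-2.724,43.346) [heading=117, draw]
BK 19: (-2.724,43.346) -> (5.902,26.417) [heading=117, draw]
RT 90: heading 117 -> 27
FD 2: (5.902,26.417) -> (7.684,27.325) [heading=27, draw]
Final: pos=(7.684,27.325), heading=27, 4 segment(s) drawn

Segment lengths:
  seg 1: (0,24) -> (0,38), length = 14
  seg 2: (0,38) -> (-2.724,43.346), length = 6
  seg 3: (-2.724,43.346) -> (5.902,26.417), length = 19
  seg 4: (5.902,26.417) -> (7.684,27.325), length = 2
Total = 41

Answer: 41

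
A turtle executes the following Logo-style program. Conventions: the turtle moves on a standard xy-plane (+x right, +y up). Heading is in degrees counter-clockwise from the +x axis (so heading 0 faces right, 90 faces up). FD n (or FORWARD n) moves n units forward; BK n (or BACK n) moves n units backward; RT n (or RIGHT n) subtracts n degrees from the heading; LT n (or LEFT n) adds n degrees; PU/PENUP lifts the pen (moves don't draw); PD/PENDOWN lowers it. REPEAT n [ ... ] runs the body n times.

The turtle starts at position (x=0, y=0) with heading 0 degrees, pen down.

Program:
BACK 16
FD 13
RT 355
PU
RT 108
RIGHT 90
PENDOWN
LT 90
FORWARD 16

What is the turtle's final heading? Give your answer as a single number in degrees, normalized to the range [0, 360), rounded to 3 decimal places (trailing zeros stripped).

Answer: 257

Derivation:
Executing turtle program step by step:
Start: pos=(0,0), heading=0, pen down
BK 16: (0,0) -> (-16,0) [heading=0, draw]
FD 13: (-16,0) -> (-3,0) [heading=0, draw]
RT 355: heading 0 -> 5
PU: pen up
RT 108: heading 5 -> 257
RT 90: heading 257 -> 167
PD: pen down
LT 90: heading 167 -> 257
FD 16: (-3,0) -> (-6.599,-15.59) [heading=257, draw]
Final: pos=(-6.599,-15.59), heading=257, 3 segment(s) drawn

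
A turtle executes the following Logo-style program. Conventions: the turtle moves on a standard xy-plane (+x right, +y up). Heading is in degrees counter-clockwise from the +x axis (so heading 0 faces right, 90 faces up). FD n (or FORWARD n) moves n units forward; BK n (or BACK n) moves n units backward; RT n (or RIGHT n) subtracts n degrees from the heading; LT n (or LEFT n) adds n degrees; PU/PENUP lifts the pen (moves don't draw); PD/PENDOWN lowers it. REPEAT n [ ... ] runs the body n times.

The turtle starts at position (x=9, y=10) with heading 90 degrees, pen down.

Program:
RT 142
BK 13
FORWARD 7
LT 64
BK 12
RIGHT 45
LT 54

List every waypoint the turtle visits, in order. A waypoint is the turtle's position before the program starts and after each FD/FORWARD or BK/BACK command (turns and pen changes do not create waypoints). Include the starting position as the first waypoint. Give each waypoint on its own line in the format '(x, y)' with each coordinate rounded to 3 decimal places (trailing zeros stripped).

Answer: (9, 10)
(0.996, 20.244)
(5.306, 14.728)
(-6.432, 12.233)

Derivation:
Executing turtle program step by step:
Start: pos=(9,10), heading=90, pen down
RT 142: heading 90 -> 308
BK 13: (9,10) -> (0.996,20.244) [heading=308, draw]
FD 7: (0.996,20.244) -> (5.306,14.728) [heading=308, draw]
LT 64: heading 308 -> 12
BK 12: (5.306,14.728) -> (-6.432,12.233) [heading=12, draw]
RT 45: heading 12 -> 327
LT 54: heading 327 -> 21
Final: pos=(-6.432,12.233), heading=21, 3 segment(s) drawn
Waypoints (4 total):
(9, 10)
(0.996, 20.244)
(5.306, 14.728)
(-6.432, 12.233)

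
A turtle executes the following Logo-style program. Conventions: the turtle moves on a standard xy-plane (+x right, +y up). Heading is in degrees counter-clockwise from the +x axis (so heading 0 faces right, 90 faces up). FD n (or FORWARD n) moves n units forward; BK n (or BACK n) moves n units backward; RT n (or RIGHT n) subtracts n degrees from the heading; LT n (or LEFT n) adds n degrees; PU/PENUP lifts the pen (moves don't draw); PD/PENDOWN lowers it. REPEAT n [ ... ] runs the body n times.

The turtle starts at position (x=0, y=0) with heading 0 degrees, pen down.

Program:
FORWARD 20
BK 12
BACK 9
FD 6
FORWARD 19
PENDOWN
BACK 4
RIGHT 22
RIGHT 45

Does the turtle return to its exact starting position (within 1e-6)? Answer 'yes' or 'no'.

Answer: no

Derivation:
Executing turtle program step by step:
Start: pos=(0,0), heading=0, pen down
FD 20: (0,0) -> (20,0) [heading=0, draw]
BK 12: (20,0) -> (8,0) [heading=0, draw]
BK 9: (8,0) -> (-1,0) [heading=0, draw]
FD 6: (-1,0) -> (5,0) [heading=0, draw]
FD 19: (5,0) -> (24,0) [heading=0, draw]
PD: pen down
BK 4: (24,0) -> (20,0) [heading=0, draw]
RT 22: heading 0 -> 338
RT 45: heading 338 -> 293
Final: pos=(20,0), heading=293, 6 segment(s) drawn

Start position: (0, 0)
Final position: (20, 0)
Distance = 20; >= 1e-6 -> NOT closed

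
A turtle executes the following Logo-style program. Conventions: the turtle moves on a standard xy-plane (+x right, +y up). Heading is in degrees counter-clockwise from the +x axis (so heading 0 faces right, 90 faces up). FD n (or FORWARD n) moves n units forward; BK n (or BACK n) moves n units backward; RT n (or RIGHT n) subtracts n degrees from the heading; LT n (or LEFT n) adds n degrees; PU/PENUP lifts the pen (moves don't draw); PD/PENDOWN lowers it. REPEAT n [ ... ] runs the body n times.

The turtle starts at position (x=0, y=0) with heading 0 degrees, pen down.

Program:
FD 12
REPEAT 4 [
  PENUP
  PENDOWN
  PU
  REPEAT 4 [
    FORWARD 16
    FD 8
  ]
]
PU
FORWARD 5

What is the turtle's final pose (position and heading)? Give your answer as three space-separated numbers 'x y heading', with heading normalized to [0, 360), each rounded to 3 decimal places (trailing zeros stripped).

Answer: 401 0 0

Derivation:
Executing turtle program step by step:
Start: pos=(0,0), heading=0, pen down
FD 12: (0,0) -> (12,0) [heading=0, draw]
REPEAT 4 [
  -- iteration 1/4 --
  PU: pen up
  PD: pen down
  PU: pen up
  REPEAT 4 [
    -- iteration 1/4 --
    FD 16: (12,0) -> (28,0) [heading=0, move]
    FD 8: (28,0) -> (36,0) [heading=0, move]
    -- iteration 2/4 --
    FD 16: (36,0) -> (52,0) [heading=0, move]
    FD 8: (52,0) -> (60,0) [heading=0, move]
    -- iteration 3/4 --
    FD 16: (60,0) -> (76,0) [heading=0, move]
    FD 8: (76,0) -> (84,0) [heading=0, move]
    -- iteration 4/4 --
    FD 16: (84,0) -> (100,0) [heading=0, move]
    FD 8: (100,0) -> (108,0) [heading=0, move]
  ]
  -- iteration 2/4 --
  PU: pen up
  PD: pen down
  PU: pen up
  REPEAT 4 [
    -- iteration 1/4 --
    FD 16: (108,0) -> (124,0) [heading=0, move]
    FD 8: (124,0) -> (132,0) [heading=0, move]
    -- iteration 2/4 --
    FD 16: (132,0) -> (148,0) [heading=0, move]
    FD 8: (148,0) -> (156,0) [heading=0, move]
    -- iteration 3/4 --
    FD 16: (156,0) -> (172,0) [heading=0, move]
    FD 8: (172,0) -> (180,0) [heading=0, move]
    -- iteration 4/4 --
    FD 16: (180,0) -> (196,0) [heading=0, move]
    FD 8: (196,0) -> (204,0) [heading=0, move]
  ]
  -- iteration 3/4 --
  PU: pen up
  PD: pen down
  PU: pen up
  REPEAT 4 [
    -- iteration 1/4 --
    FD 16: (204,0) -> (220,0) [heading=0, move]
    FD 8: (220,0) -> (228,0) [heading=0, move]
    -- iteration 2/4 --
    FD 16: (228,0) -> (244,0) [heading=0, move]
    FD 8: (244,0) -> (252,0) [heading=0, move]
    -- iteration 3/4 --
    FD 16: (252,0) -> (268,0) [heading=0, move]
    FD 8: (268,0) -> (276,0) [heading=0, move]
    -- iteration 4/4 --
    FD 16: (276,0) -> (292,0) [heading=0, move]
    FD 8: (292,0) -> (300,0) [heading=0, move]
  ]
  -- iteration 4/4 --
  PU: pen up
  PD: pen down
  PU: pen up
  REPEAT 4 [
    -- iteration 1/4 --
    FD 16: (300,0) -> (316,0) [heading=0, move]
    FD 8: (316,0) -> (324,0) [heading=0, move]
    -- iteration 2/4 --
    FD 16: (324,0) -> (340,0) [heading=0, move]
    FD 8: (340,0) -> (348,0) [heading=0, move]
    -- iteration 3/4 --
    FD 16: (348,0) -> (364,0) [heading=0, move]
    FD 8: (364,0) -> (372,0) [heading=0, move]
    -- iteration 4/4 --
    FD 16: (372,0) -> (388,0) [heading=0, move]
    FD 8: (388,0) -> (396,0) [heading=0, move]
  ]
]
PU: pen up
FD 5: (396,0) -> (401,0) [heading=0, move]
Final: pos=(401,0), heading=0, 1 segment(s) drawn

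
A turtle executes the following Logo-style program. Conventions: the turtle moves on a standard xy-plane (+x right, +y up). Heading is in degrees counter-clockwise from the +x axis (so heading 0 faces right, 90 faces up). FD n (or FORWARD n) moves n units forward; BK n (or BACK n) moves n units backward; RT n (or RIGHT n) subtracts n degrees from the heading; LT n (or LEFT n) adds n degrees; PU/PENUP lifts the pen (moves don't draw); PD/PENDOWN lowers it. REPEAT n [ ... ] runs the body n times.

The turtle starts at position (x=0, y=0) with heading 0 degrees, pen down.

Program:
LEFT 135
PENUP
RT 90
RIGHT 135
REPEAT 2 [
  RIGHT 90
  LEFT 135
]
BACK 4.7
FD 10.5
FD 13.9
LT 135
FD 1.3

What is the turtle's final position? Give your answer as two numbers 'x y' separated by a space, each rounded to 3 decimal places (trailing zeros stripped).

Executing turtle program step by step:
Start: pos=(0,0), heading=0, pen down
LT 135: heading 0 -> 135
PU: pen up
RT 90: heading 135 -> 45
RT 135: heading 45 -> 270
REPEAT 2 [
  -- iteration 1/2 --
  RT 90: heading 270 -> 180
  LT 135: heading 180 -> 315
  -- iteration 2/2 --
  RT 90: heading 315 -> 225
  LT 135: heading 225 -> 0
]
BK 4.7: (0,0) -> (-4.7,0) [heading=0, move]
FD 10.5: (-4.7,0) -> (5.8,0) [heading=0, move]
FD 13.9: (5.8,0) -> (19.7,0) [heading=0, move]
LT 135: heading 0 -> 135
FD 1.3: (19.7,0) -> (18.781,0.919) [heading=135, move]
Final: pos=(18.781,0.919), heading=135, 0 segment(s) drawn

Answer: 18.781 0.919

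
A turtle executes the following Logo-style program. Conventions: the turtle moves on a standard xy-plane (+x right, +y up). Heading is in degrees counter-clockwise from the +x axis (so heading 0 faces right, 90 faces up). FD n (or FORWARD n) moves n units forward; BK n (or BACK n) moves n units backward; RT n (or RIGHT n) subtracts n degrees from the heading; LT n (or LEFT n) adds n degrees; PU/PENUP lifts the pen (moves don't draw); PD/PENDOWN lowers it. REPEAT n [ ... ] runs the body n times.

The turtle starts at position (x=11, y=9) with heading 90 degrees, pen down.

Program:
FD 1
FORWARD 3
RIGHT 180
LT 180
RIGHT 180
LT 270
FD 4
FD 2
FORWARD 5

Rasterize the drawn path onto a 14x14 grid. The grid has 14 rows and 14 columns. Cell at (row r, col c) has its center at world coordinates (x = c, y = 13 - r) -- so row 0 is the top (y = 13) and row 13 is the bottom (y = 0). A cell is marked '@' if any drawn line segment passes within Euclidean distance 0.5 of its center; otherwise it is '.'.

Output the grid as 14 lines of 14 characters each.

Answer: @@@@@@@@@@@@..
...........@..
...........@..
...........@..
...........@..
..............
..............
..............
..............
..............
..............
..............
..............
..............

Derivation:
Segment 0: (11,9) -> (11,10)
Segment 1: (11,10) -> (11,13)
Segment 2: (11,13) -> (7,13)
Segment 3: (7,13) -> (5,13)
Segment 4: (5,13) -> (0,13)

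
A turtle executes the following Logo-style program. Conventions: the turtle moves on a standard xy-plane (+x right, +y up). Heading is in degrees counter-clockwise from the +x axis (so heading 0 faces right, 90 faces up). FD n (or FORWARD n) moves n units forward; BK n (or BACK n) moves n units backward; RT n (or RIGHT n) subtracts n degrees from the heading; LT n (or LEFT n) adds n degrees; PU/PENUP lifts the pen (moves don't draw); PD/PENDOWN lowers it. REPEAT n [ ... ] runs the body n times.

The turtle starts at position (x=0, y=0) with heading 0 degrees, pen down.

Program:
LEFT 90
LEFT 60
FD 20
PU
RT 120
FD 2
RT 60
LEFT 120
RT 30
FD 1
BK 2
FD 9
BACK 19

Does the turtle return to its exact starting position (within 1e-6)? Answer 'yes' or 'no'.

Executing turtle program step by step:
Start: pos=(0,0), heading=0, pen down
LT 90: heading 0 -> 90
LT 60: heading 90 -> 150
FD 20: (0,0) -> (-17.321,10) [heading=150, draw]
PU: pen up
RT 120: heading 150 -> 30
FD 2: (-17.321,10) -> (-15.588,11) [heading=30, move]
RT 60: heading 30 -> 330
LT 120: heading 330 -> 90
RT 30: heading 90 -> 60
FD 1: (-15.588,11) -> (-15.088,11.866) [heading=60, move]
BK 2: (-15.088,11.866) -> (-16.088,10.134) [heading=60, move]
FD 9: (-16.088,10.134) -> (-11.588,17.928) [heading=60, move]
BK 19: (-11.588,17.928) -> (-21.088,1.474) [heading=60, move]
Final: pos=(-21.088,1.474), heading=60, 1 segment(s) drawn

Start position: (0, 0)
Final position: (-21.088, 1.474)
Distance = 21.14; >= 1e-6 -> NOT closed

Answer: no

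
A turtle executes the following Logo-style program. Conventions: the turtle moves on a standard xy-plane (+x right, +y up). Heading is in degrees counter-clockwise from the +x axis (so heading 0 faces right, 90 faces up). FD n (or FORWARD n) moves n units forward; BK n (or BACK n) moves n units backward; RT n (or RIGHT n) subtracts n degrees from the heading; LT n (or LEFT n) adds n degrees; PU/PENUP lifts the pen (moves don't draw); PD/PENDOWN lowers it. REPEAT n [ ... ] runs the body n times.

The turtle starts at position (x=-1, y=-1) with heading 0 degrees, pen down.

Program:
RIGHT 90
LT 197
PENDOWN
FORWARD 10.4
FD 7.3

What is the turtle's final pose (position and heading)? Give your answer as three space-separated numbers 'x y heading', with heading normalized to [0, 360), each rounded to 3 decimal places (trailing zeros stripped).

Answer: -6.175 15.927 107

Derivation:
Executing turtle program step by step:
Start: pos=(-1,-1), heading=0, pen down
RT 90: heading 0 -> 270
LT 197: heading 270 -> 107
PD: pen down
FD 10.4: (-1,-1) -> (-4.041,8.946) [heading=107, draw]
FD 7.3: (-4.041,8.946) -> (-6.175,15.927) [heading=107, draw]
Final: pos=(-6.175,15.927), heading=107, 2 segment(s) drawn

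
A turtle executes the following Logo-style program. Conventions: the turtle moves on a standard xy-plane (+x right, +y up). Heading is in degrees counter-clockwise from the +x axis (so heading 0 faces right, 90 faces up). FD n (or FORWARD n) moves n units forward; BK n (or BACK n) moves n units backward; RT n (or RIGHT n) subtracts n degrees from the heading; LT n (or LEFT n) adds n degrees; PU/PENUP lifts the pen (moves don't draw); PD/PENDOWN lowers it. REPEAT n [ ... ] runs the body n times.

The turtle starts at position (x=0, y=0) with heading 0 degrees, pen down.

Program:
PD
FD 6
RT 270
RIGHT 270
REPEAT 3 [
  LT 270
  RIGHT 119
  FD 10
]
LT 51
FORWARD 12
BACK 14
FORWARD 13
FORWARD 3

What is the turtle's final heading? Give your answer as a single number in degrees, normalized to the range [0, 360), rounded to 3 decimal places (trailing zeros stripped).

Executing turtle program step by step:
Start: pos=(0,0), heading=0, pen down
PD: pen down
FD 6: (0,0) -> (6,0) [heading=0, draw]
RT 270: heading 0 -> 90
RT 270: heading 90 -> 180
REPEAT 3 [
  -- iteration 1/3 --
  LT 270: heading 180 -> 90
  RT 119: heading 90 -> 331
  FD 10: (6,0) -> (14.746,-4.848) [heading=331, draw]
  -- iteration 2/3 --
  LT 270: heading 331 -> 241
  RT 119: heading 241 -> 122
  FD 10: (14.746,-4.848) -> (9.447,3.632) [heading=122, draw]
  -- iteration 3/3 --
  LT 270: heading 122 -> 32
  RT 119: heading 32 -> 273
  FD 10: (9.447,3.632) -> (9.97,-6.354) [heading=273, draw]
]
LT 51: heading 273 -> 324
FD 12: (9.97,-6.354) -> (19.679,-13.407) [heading=324, draw]
BK 14: (19.679,-13.407) -> (8.352,-5.178) [heading=324, draw]
FD 13: (8.352,-5.178) -> (18.87,-12.82) [heading=324, draw]
FD 3: (18.87,-12.82) -> (21.297,-14.583) [heading=324, draw]
Final: pos=(21.297,-14.583), heading=324, 8 segment(s) drawn

Answer: 324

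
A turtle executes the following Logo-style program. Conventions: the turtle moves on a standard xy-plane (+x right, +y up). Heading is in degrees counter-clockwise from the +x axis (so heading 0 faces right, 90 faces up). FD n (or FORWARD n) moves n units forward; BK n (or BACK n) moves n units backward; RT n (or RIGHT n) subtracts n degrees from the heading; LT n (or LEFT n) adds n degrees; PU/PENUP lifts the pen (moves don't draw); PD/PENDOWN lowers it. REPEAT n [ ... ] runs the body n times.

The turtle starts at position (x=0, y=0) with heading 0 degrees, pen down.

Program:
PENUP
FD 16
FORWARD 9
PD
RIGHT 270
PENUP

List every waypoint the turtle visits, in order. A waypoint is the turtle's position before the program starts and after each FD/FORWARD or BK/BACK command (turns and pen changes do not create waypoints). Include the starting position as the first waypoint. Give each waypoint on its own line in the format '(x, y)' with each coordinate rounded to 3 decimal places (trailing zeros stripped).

Answer: (0, 0)
(16, 0)
(25, 0)

Derivation:
Executing turtle program step by step:
Start: pos=(0,0), heading=0, pen down
PU: pen up
FD 16: (0,0) -> (16,0) [heading=0, move]
FD 9: (16,0) -> (25,0) [heading=0, move]
PD: pen down
RT 270: heading 0 -> 90
PU: pen up
Final: pos=(25,0), heading=90, 0 segment(s) drawn
Waypoints (3 total):
(0, 0)
(16, 0)
(25, 0)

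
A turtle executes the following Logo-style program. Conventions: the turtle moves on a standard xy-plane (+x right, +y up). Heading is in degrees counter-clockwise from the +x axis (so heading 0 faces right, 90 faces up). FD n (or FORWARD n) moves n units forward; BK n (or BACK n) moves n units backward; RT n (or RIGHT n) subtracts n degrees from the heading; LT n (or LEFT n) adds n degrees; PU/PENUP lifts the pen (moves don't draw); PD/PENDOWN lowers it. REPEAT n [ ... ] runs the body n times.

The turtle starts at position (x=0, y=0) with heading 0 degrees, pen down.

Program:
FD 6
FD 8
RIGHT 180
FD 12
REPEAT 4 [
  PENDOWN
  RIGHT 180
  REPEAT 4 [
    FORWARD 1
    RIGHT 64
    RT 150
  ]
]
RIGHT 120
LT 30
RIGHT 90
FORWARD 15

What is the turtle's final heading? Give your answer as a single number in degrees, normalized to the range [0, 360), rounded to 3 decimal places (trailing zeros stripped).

Answer: 176

Derivation:
Executing turtle program step by step:
Start: pos=(0,0), heading=0, pen down
FD 6: (0,0) -> (6,0) [heading=0, draw]
FD 8: (6,0) -> (14,0) [heading=0, draw]
RT 180: heading 0 -> 180
FD 12: (14,0) -> (2,0) [heading=180, draw]
REPEAT 4 [
  -- iteration 1/4 --
  PD: pen down
  RT 180: heading 180 -> 0
  REPEAT 4 [
    -- iteration 1/4 --
    FD 1: (2,0) -> (3,0) [heading=0, draw]
    RT 64: heading 0 -> 296
    RT 150: heading 296 -> 146
    -- iteration 2/4 --
    FD 1: (3,0) -> (2.171,0.559) [heading=146, draw]
    RT 64: heading 146 -> 82
    RT 150: heading 82 -> 292
    -- iteration 3/4 --
    FD 1: (2.171,0.559) -> (2.546,-0.368) [heading=292, draw]
    RT 64: heading 292 -> 228
    RT 150: heading 228 -> 78
    -- iteration 4/4 --
    FD 1: (2.546,-0.368) -> (2.753,0.61) [heading=78, draw]
    RT 64: heading 78 -> 14
    RT 150: heading 14 -> 224
  ]
  -- iteration 2/4 --
  PD: pen down
  RT 180: heading 224 -> 44
  REPEAT 4 [
    -- iteration 1/4 --
    FD 1: (2.753,0.61) -> (3.473,1.305) [heading=44, draw]
    RT 64: heading 44 -> 340
    RT 150: heading 340 -> 190
    -- iteration 2/4 --
    FD 1: (3.473,1.305) -> (2.488,1.131) [heading=190, draw]
    RT 64: heading 190 -> 126
    RT 150: heading 126 -> 336
    -- iteration 3/4 --
    FD 1: (2.488,1.131) -> (3.402,0.724) [heading=336, draw]
    RT 64: heading 336 -> 272
    RT 150: heading 272 -> 122
    -- iteration 4/4 --
    FD 1: (3.402,0.724) -> (2.872,1.572) [heading=122, draw]
    RT 64: heading 122 -> 58
    RT 150: heading 58 -> 268
  ]
  -- iteration 3/4 --
  PD: pen down
  RT 180: heading 268 -> 88
  REPEAT 4 [
    -- iteration 1/4 --
    FD 1: (2.872,1.572) -> (2.907,2.572) [heading=88, draw]
    RT 64: heading 88 -> 24
    RT 150: heading 24 -> 234
    -- iteration 2/4 --
    FD 1: (2.907,2.572) -> (2.319,1.763) [heading=234, draw]
    RT 64: heading 234 -> 170
    RT 150: heading 170 -> 20
    -- iteration 3/4 --
    FD 1: (2.319,1.763) -> (3.258,2.105) [heading=20, draw]
    RT 64: heading 20 -> 316
    RT 150: heading 316 -> 166
    -- iteration 4/4 --
    FD 1: (3.258,2.105) -> (2.288,2.347) [heading=166, draw]
    RT 64: heading 166 -> 102
    RT 150: heading 102 -> 312
  ]
  -- iteration 4/4 --
  PD: pen down
  RT 180: heading 312 -> 132
  REPEAT 4 [
    -- iteration 1/4 --
    FD 1: (2.288,2.347) -> (1.619,3.09) [heading=132, draw]
    RT 64: heading 132 -> 68
    RT 150: heading 68 -> 278
    -- iteration 2/4 --
    FD 1: (1.619,3.09) -> (1.758,2.1) [heading=278, draw]
    RT 64: heading 278 -> 214
    RT 150: heading 214 -> 64
    -- iteration 3/4 --
    FD 1: (1.758,2.1) -> (2.197,2.998) [heading=64, draw]
    RT 64: heading 64 -> 0
    RT 150: heading 0 -> 210
    -- iteration 4/4 --
    FD 1: (2.197,2.998) -> (1.331,2.498) [heading=210, draw]
    RT 64: heading 210 -> 146
    RT 150: heading 146 -> 356
  ]
]
RT 120: heading 356 -> 236
LT 30: heading 236 -> 266
RT 90: heading 266 -> 176
FD 15: (1.331,2.498) -> (-13.633,3.545) [heading=176, draw]
Final: pos=(-13.633,3.545), heading=176, 20 segment(s) drawn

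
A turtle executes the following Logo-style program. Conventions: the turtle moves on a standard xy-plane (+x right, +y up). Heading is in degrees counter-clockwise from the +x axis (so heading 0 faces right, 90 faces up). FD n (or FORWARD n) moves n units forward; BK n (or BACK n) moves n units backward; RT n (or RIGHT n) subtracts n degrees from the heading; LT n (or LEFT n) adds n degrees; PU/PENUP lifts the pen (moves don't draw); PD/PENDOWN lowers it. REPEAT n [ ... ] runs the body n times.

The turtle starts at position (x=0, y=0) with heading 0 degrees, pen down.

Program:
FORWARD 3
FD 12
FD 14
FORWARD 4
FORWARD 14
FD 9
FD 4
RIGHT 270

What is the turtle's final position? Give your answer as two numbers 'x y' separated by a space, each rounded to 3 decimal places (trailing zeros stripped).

Answer: 60 0

Derivation:
Executing turtle program step by step:
Start: pos=(0,0), heading=0, pen down
FD 3: (0,0) -> (3,0) [heading=0, draw]
FD 12: (3,0) -> (15,0) [heading=0, draw]
FD 14: (15,0) -> (29,0) [heading=0, draw]
FD 4: (29,0) -> (33,0) [heading=0, draw]
FD 14: (33,0) -> (47,0) [heading=0, draw]
FD 9: (47,0) -> (56,0) [heading=0, draw]
FD 4: (56,0) -> (60,0) [heading=0, draw]
RT 270: heading 0 -> 90
Final: pos=(60,0), heading=90, 7 segment(s) drawn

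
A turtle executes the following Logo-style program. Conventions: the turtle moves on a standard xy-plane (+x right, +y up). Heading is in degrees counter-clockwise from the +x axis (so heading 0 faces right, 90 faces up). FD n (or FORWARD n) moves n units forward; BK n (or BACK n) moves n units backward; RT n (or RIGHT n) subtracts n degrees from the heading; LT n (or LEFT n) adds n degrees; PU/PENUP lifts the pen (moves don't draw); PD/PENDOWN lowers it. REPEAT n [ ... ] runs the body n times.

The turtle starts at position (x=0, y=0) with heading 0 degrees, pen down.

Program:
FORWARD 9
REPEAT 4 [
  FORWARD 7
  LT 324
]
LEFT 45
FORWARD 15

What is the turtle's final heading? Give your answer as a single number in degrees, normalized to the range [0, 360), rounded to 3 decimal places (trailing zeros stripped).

Answer: 261

Derivation:
Executing turtle program step by step:
Start: pos=(0,0), heading=0, pen down
FD 9: (0,0) -> (9,0) [heading=0, draw]
REPEAT 4 [
  -- iteration 1/4 --
  FD 7: (9,0) -> (16,0) [heading=0, draw]
  LT 324: heading 0 -> 324
  -- iteration 2/4 --
  FD 7: (16,0) -> (21.663,-4.114) [heading=324, draw]
  LT 324: heading 324 -> 288
  -- iteration 3/4 --
  FD 7: (21.663,-4.114) -> (23.826,-10.772) [heading=288, draw]
  LT 324: heading 288 -> 252
  -- iteration 4/4 --
  FD 7: (23.826,-10.772) -> (21.663,-17.429) [heading=252, draw]
  LT 324: heading 252 -> 216
]
LT 45: heading 216 -> 261
FD 15: (21.663,-17.429) -> (19.317,-32.245) [heading=261, draw]
Final: pos=(19.317,-32.245), heading=261, 6 segment(s) drawn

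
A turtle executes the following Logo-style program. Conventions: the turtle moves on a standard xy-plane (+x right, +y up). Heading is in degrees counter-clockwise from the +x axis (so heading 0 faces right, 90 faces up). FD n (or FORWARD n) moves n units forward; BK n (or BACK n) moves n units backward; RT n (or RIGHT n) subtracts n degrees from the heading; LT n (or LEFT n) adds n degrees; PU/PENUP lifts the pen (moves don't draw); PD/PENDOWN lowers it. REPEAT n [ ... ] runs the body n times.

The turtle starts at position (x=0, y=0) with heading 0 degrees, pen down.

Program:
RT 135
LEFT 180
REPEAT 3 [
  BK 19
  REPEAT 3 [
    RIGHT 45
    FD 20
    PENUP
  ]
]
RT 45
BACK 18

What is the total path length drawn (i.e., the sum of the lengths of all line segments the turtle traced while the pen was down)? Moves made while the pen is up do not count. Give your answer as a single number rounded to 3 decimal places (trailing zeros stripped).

Executing turtle program step by step:
Start: pos=(0,0), heading=0, pen down
RT 135: heading 0 -> 225
LT 180: heading 225 -> 45
REPEAT 3 [
  -- iteration 1/3 --
  BK 19: (0,0) -> (-13.435,-13.435) [heading=45, draw]
  REPEAT 3 [
    -- iteration 1/3 --
    RT 45: heading 45 -> 0
    FD 20: (-13.435,-13.435) -> (6.565,-13.435) [heading=0, draw]
    PU: pen up
    -- iteration 2/3 --
    RT 45: heading 0 -> 315
    FD 20: (6.565,-13.435) -> (20.707,-27.577) [heading=315, move]
    PU: pen up
    -- iteration 3/3 --
    RT 45: heading 315 -> 270
    FD 20: (20.707,-27.577) -> (20.707,-47.577) [heading=270, move]
    PU: pen up
  ]
  -- iteration 2/3 --
  BK 19: (20.707,-47.577) -> (20.707,-28.577) [heading=270, move]
  REPEAT 3 [
    -- iteration 1/3 --
    RT 45: heading 270 -> 225
    FD 20: (20.707,-28.577) -> (6.565,-42.719) [heading=225, move]
    PU: pen up
    -- iteration 2/3 --
    RT 45: heading 225 -> 180
    FD 20: (6.565,-42.719) -> (-13.435,-42.719) [heading=180, move]
    PU: pen up
    -- iteration 3/3 --
    RT 45: heading 180 -> 135
    FD 20: (-13.435,-42.719) -> (-27.577,-28.577) [heading=135, move]
    PU: pen up
  ]
  -- iteration 3/3 --
  BK 19: (-27.577,-28.577) -> (-14.142,-42.012) [heading=135, move]
  REPEAT 3 [
    -- iteration 1/3 --
    RT 45: heading 135 -> 90
    FD 20: (-14.142,-42.012) -> (-14.142,-22.012) [heading=90, move]
    PU: pen up
    -- iteration 2/3 --
    RT 45: heading 90 -> 45
    FD 20: (-14.142,-22.012) -> (0,-7.87) [heading=45, move]
    PU: pen up
    -- iteration 3/3 --
    RT 45: heading 45 -> 0
    FD 20: (0,-7.87) -> (20,-7.87) [heading=0, move]
    PU: pen up
  ]
]
RT 45: heading 0 -> 315
BK 18: (20,-7.87) -> (7.272,4.858) [heading=315, move]
Final: pos=(7.272,4.858), heading=315, 2 segment(s) drawn

Segment lengths:
  seg 1: (0,0) -> (-13.435,-13.435), length = 19
  seg 2: (-13.435,-13.435) -> (6.565,-13.435), length = 20
Total = 39

Answer: 39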